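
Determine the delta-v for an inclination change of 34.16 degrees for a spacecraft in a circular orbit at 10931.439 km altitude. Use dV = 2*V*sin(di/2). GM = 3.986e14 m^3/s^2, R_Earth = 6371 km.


r = 17302.4390 km = 1.7302439e+07 m
V = sqrt(mu/r) = 4799.7098 m/s
di = 34.16 deg = 0.5962045 rad
dV = 2*V*sin(di/2) = 2*4799.7098*sin(0.2981022)
dV = 2819.4136 m/s = 2.8194 km/s

2.8194 km/s


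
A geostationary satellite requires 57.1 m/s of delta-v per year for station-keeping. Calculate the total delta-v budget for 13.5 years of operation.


dV = rate * years = 57.1 * 13.5
dV = 770.8500 m/s

770.8500 m/s


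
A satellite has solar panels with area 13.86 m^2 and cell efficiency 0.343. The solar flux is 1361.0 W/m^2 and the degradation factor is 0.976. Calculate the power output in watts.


P = area * eta * S * degradation
P = 13.86 * 0.343 * 1361.0 * 0.976
P = 6314.8828 W

6314.8828 W


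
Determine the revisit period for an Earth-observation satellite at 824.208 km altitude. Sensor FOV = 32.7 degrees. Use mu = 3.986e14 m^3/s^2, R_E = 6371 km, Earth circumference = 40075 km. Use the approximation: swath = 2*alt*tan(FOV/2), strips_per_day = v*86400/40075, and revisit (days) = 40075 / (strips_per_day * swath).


swath = 2*824.208*tan(0.2853613) = 483.5925 km
v = sqrt(mu/r) = 7442.9820 m/s = 7.4430 km/s
strips/day = v*86400/40075 = 7.4430*86400/40075 = 16.0468
coverage/day = strips * swath = 16.0468 * 483.5925 = 7760.0895 km
revisit = 40075 / 7760.0895 = 5.1642 days

5.1642 days


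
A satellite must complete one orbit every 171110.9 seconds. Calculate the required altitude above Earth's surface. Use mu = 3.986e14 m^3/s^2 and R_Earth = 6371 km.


T = 171110.9 s
r = (mu*T^2/(4*pi^2))^(1/3) = (3.986e14 * 171110.9^2 / (4*pi^2))^(1/3)
r = 6.661586e+07 m = 66615.8596 km
alt = r - R_E = 66615.8596 - 6371 = 60244.8596 km

60244.8596 km


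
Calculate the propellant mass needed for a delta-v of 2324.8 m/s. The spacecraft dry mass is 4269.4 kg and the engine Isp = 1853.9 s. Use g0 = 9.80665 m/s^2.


ve = Isp * g0 = 1853.9 * 9.80665 = 18180.548435 m/s
mass ratio = exp(dv/ve) = exp(2324.8/18180.548435) = 1.13640859
m_prop = m_dry * (mr - 1) = 4269.4 * (1.13640859 - 1)
m_prop = 582.3828 kg

582.3828 kg


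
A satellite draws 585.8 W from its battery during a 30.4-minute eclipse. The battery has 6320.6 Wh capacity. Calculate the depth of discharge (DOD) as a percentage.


E_used = P * t / 60 = 585.8 * 30.4 / 60 = 296.8053 Wh
DOD = E_used / E_total * 100 = 296.8053 / 6320.6 * 100
DOD = 4.6958 %

4.6958 %


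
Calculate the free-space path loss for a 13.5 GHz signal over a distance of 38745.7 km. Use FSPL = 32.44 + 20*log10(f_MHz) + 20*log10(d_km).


f = 13.5 GHz = 13500.0000 MHz
d = 38745.7 km
FSPL = 32.44 + 20*log10(13500.0000) + 20*log10(38745.7)
FSPL = 32.44 + 82.6067 + 91.7645
FSPL = 206.8111 dB

206.8111 dB


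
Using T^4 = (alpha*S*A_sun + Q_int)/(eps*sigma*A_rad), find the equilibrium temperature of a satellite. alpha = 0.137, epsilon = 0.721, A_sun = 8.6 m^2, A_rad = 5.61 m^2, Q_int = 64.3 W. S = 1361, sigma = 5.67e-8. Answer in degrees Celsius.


Numerator = alpha*S*A_sun + Q_int = 0.137*1361*8.6 + 64.3 = 1667.8302 W
Denominator = eps*sigma*A_rad = 0.721*5.67e-8*5.61 = 2.2934073e-07 W/K^4
T^4 = 7.2722809e+09 K^4
T = 292.0234 K = 18.8734 C

18.8734 degrees Celsius


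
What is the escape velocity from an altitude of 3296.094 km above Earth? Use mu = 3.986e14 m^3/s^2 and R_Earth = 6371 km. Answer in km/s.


r = 6371.0 + 3296.094 = 9667.0940 km = 9.667094e+06 m
v_esc = sqrt(2*mu/r) = sqrt(2*3.986e14 / 9.667094e+06)
v_esc = 9081.0418 m/s = 9.0810 km/s

9.0810 km/s


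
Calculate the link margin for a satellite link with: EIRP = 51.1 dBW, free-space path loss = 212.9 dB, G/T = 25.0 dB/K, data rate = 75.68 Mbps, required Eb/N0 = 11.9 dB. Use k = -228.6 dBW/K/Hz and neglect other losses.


C/N0 = EIRP - FSPL + G/T - k = 51.1 - 212.9 + 25.0 - (-228.6)
C/N0 = 91.8000 dB-Hz
R_b = 75.68 Mbps = 7.568e+07 bps -> 10*log10(R_b) = 78.7898 dB-Hz
Eb/N0 = C/N0 - 10*log10(R_b) = 91.8000 - 78.7898 = 13.0102 dB
Margin = Eb/N0 - Eb/N0_req = 13.0102 - 11.9 = 1.1102 dB (link closes)

1.1102 dB


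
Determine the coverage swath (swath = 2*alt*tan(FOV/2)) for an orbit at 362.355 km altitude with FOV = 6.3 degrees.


FOV = 6.3 deg = 0.1099557 rad
swath = 2 * alt * tan(FOV/2) = 2 * 362.355 * tan(0.05497787)
swath = 2 * 362.355 * 0.05503333
swath = 39.8832 km

39.8832 km


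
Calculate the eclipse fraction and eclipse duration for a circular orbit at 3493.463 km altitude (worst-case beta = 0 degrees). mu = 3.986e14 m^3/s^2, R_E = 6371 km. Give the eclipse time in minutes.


r = 9864.4630 km
T = 162.5063 min
Eclipse fraction = arcsin(R_E/r)/pi = arcsin(6371.0000/9864.4630)/pi
= arcsin(0.6458537)/pi = 0.2234984
Eclipse duration = 0.2234984 * 162.5063 = 36.3199 min

36.3199 minutes


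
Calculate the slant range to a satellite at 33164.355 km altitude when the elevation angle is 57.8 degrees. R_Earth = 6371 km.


h = 33164.355 km, el = 57.8 deg
d = -R_E*sin(el) + sqrt((R_E*sin(el))^2 + 2*R_E*h + h^2)
d = -6371.0000*sin(1.0088) + sqrt((6371.0000*0.8461932)^2 + 2*6371.0000*33164.355 + 33164.355^2)
d = 33998.2239 km

33998.2239 km


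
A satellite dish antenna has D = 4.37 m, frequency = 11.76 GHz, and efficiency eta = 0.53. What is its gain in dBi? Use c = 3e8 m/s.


lambda = c/f = 3e8 / 1.176e+10 = 0.0255102 m
G = eta*(pi*D/lambda)^2 = 0.53*(pi*4.37/0.0255102)^2
G = 153500.7928 (linear)
G = 10*log10(153500.7928) = 51.8611 dBi

51.8611 dBi


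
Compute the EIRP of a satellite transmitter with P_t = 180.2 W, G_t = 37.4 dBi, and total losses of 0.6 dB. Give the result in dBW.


Pt = 180.2 W = 22.5575 dBW
EIRP = Pt_dBW + Gt - losses = 22.5575 + 37.4 - 0.6 = 59.3575 dBW

59.3575 dBW


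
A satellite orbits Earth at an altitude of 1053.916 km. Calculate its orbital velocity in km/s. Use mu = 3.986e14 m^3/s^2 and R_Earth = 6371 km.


r = R_E + alt = 6371.0 + 1053.916 = 7424.9160 km = 7.424916e+06 m
v = sqrt(mu/r) = sqrt(3.986e14 / 7.424916e+06) = 7326.9440 m/s = 7.3269 km/s

7.3269 km/s


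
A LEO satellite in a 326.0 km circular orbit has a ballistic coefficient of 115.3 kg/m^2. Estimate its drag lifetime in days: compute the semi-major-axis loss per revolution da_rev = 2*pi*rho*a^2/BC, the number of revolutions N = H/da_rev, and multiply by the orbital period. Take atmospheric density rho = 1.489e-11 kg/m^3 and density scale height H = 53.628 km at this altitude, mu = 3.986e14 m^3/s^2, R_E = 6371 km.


a = R_E + alt = 6697.0000 km = 6.697e+06 m
da_rev = 2*pi*rho*a^2/BC = 2*pi*1.489e-11*(6.697e+06)^2/115.3 = 36.391994 m per revolution
N = H/da_rev = 53628.0000 m / 36.391994 m = 1473.6208 revolutions
P = 2*pi*sqrt(a^3/mu) = 5454.2077 s
lifetime = N*P = 1473.6208 * 5454.2077 = 8.0374339e+06 s = 93.0259 days

93.0259 days


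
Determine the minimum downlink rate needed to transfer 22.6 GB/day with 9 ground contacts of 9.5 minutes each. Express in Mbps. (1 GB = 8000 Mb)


total contact time = 9 * 9.5 * 60 = 5130.0000 s
data = 22.6 GB = 180800.0000 Mb
rate = 180800.0000 / 5130.0000 = 35.2437 Mbps

35.2437 Mbps


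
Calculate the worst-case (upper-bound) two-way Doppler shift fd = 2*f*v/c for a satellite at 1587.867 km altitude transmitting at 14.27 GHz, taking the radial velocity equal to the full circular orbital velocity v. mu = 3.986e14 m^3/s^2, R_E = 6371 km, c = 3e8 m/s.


r = 7.958867e+06 m
v = sqrt(mu/r) = 7076.8994 m/s (worst-case radial velocity)
f = 14.27 GHz = 1.427e+10 Hz
fd = 2*f*v/c = 2*1.427e+10*7076.8994/3.0e+08
fd = 673249.0319 Hz

673249.0319 Hz


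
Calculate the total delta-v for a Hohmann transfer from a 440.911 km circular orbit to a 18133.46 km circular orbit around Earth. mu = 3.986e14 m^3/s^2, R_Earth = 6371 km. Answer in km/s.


r1 = 6811.9110 km = 6.811911e+06 m
r2 = 24504.4600 km = 2.450446e+07 m
dv1 = sqrt(mu/r1)*(sqrt(2*r2/(r1+r2)) - 1) = 1919.9092 m/s
dv2 = sqrt(mu/r2)*(1 - sqrt(2*r1/(r1+r2))) = 1372.9931 m/s
total dv = |dv1| + |dv2| = 1919.9092 + 1372.9931 = 3292.9022 m/s = 3.2929 km/s

3.2929 km/s


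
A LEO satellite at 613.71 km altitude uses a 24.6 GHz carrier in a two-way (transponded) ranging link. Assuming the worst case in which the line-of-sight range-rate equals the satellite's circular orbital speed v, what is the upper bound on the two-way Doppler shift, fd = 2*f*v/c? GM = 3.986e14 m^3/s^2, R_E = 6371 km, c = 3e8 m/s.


r = 6.98471e+06 m
v = sqrt(mu/r) = 7554.3040 m/s (worst-case radial velocity)
f = 24.6 GHz = 2.46e+10 Hz
fd = 2*f*v/c = 2*2.46e+10*7554.3040/3.0e+08
fd = 1.2389059e+06 Hz

1.2389e+06 Hz


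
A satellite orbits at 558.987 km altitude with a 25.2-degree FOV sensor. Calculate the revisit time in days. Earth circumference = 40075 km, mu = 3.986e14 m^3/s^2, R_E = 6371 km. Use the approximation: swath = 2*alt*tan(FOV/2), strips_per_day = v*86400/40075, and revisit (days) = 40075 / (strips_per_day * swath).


swath = 2*558.987*tan(0.2199115) = 249.8968 km
v = sqrt(mu/r) = 7584.0718 m/s = 7.5841 km/s
strips/day = v*86400/40075 = 7.5841*86400/40075 = 16.3509
coverage/day = strips * swath = 16.3509 * 249.8968 = 4086.0468 km
revisit = 40075 / 4086.0468 = 9.8078 days

9.8078 days


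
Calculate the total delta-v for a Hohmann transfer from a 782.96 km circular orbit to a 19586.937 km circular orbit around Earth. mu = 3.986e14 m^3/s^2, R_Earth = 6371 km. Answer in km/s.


r1 = 7153.9600 km = 7.15396e+06 m
r2 = 25957.9370 km = 2.5957937e+07 m
dv1 = sqrt(mu/r1)*(sqrt(2*r2/(r1+r2)) - 1) = 1882.1871 m/s
dv2 = sqrt(mu/r2)*(1 - sqrt(2*r1/(r1+r2))) = 1342.7191 m/s
total dv = |dv1| + |dv2| = 1882.1871 + 1342.7191 = 3224.9061 m/s = 3.2249 km/s

3.2249 km/s


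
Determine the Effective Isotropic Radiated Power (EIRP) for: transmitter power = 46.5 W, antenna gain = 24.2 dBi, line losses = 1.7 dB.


Pt = 46.5 W = 16.6745 dBW
EIRP = Pt_dBW + Gt - losses = 16.6745 + 24.2 - 1.7 = 39.1745 dBW

39.1745 dBW


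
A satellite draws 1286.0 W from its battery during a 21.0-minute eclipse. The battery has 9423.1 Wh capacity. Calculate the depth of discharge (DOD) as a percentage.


E_used = P * t / 60 = 1286.0 * 21.0 / 60 = 450.1000 Wh
DOD = E_used / E_total * 100 = 450.1000 / 9423.1 * 100
DOD = 4.7766 %

4.7766 %


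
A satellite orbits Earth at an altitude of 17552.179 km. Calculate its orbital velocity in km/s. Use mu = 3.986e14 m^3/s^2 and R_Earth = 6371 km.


r = R_E + alt = 6371.0 + 17552.179 = 23923.1790 km = 2.3923179e+07 m
v = sqrt(mu/r) = sqrt(3.986e14 / 2.3923179e+07) = 4081.8703 m/s = 4.0819 km/s

4.0819 km/s


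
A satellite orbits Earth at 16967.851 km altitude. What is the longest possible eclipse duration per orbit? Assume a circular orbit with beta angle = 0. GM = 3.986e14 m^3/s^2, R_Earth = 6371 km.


r = 23338.8510 km
T = 591.3971 min
Eclipse fraction = arcsin(R_E/r)/pi = arcsin(6371.0000/23338.8510)/pi
= arcsin(0.2729783)/pi = 0.08800873
Eclipse duration = 0.08800873 * 591.3971 = 52.0481 min

52.0481 minutes


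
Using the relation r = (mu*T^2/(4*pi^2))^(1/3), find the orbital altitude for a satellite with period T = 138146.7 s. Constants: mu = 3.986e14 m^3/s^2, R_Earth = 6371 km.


T = 138146.7 s
r = (mu*T^2/(4*pi^2))^(1/3) = (3.986e14 * 138146.7^2 / (4*pi^2))^(1/3)
r = 5.7758982e+07 m = 57758.9819 km
alt = r - R_E = 57758.9819 - 6371 = 51387.9819 km

51387.9819 km


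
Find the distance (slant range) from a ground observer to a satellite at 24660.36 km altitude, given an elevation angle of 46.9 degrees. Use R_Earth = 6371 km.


h = 24660.36 km, el = 46.9 deg
d = -R_E*sin(el) + sqrt((R_E*sin(el))^2 + 2*R_E*h + h^2)
d = -6371.0000*sin(0.8185594) + sqrt((6371.0000*0.7301623)^2 + 2*6371.0000*24660.36 + 24660.36^2)
d = 26072.6459 km

26072.6459 km


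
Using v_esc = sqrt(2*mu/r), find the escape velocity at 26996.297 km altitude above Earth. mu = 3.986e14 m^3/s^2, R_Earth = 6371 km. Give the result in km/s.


r = 6371.0 + 26996.297 = 33367.2970 km = 3.3367297e+07 m
v_esc = sqrt(2*mu/r) = sqrt(2*3.986e14 / 3.3367297e+07)
v_esc = 4887.9092 m/s = 4.8879 km/s

4.8879 km/s


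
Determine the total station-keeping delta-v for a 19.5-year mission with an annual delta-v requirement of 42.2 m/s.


dV = rate * years = 42.2 * 19.5
dV = 822.9000 m/s

822.9000 m/s


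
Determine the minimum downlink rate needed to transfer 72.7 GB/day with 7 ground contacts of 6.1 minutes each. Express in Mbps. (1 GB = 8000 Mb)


total contact time = 7 * 6.1 * 60 = 2562.0000 s
data = 72.7 GB = 581600.0000 Mb
rate = 581600.0000 / 2562.0000 = 227.0101 Mbps

227.0101 Mbps


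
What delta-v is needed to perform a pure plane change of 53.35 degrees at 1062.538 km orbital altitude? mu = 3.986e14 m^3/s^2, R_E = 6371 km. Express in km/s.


r = 7433.5380 km = 7.433538e+06 m
V = sqrt(mu/r) = 7322.6936 m/s
di = 53.35 deg = 0.9311332 rad
dV = 2*V*sin(di/2) = 2*7322.6936*sin(0.4655666)
dV = 6574.7412 m/s = 6.5747 km/s

6.5747 km/s


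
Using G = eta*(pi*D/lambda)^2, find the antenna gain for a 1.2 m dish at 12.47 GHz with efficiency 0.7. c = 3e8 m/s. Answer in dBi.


lambda = c/f = 3e8 / 1.247e+10 = 0.02405774 m
G = eta*(pi*D/lambda)^2 = 0.7*(pi*1.2/0.02405774)^2
G = 17189.0025 (linear)
G = 10*log10(17189.0025) = 42.3525 dBi

42.3525 dBi


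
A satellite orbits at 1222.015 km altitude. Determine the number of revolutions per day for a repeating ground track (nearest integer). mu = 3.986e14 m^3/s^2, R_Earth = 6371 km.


r = 7.593015e+06 m
T = 2*pi*sqrt(r^3/mu) = 6584.6487 s = 109.7441 min
revs/day = 1440 / 109.7441 = 13.1214
Rounded: 13 revolutions per day

13 revolutions per day


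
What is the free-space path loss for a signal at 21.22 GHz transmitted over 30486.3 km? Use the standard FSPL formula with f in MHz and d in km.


f = 21.22 GHz = 21220.0000 MHz
d = 30486.3 km
FSPL = 32.44 + 20*log10(21220.0000) + 20*log10(30486.3)
FSPL = 32.44 + 86.5349 + 89.6821
FSPL = 208.6570 dB

208.6570 dB


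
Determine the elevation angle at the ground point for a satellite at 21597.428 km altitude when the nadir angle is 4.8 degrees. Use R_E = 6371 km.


r = R_E + alt = 27968.4280 km
Law of sines in the satellite / Earth-center / ground-point triangle:
  sin(nadir)/R_E = sin(90 + el)/r  =>  cos(el) = (r/R_E)*sin(nadir)
cos(el) = (27968.4280 / 6371.0000) * sin(4.8 deg) = 0.3673423
el = arccos(0.3673423) = 68.4482 deg
(Earth-central angle = 90 - nadir - el = 16.7518 deg)

68.4482 degrees


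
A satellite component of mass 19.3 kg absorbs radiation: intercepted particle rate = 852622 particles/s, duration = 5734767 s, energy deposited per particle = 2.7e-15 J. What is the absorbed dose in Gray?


Total energy deposited = rate * time * E_per
  = 852622 * 5734767 * 2.7e-15 = 0.01320189 J
Dose = E_total / mass = 0.01320189 / 19.3
Dose = 6.840357e-04 Gy

6.8404e-04 Gy


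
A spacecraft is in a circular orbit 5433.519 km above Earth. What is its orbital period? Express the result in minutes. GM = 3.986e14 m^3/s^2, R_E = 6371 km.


r = 11804.5190 km = 1.1804519e+07 m
T = 2*pi*sqrt(r^3/mu) = 2*pi*sqrt(1.6449204e+21 / 3.986e14)
T = 12763.9080 s = 212.7318 min

212.7318 minutes


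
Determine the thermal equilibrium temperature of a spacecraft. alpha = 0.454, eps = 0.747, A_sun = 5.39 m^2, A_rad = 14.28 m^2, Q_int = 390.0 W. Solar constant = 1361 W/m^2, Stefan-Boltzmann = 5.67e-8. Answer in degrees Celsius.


Numerator = alpha*S*A_sun + Q_int = 0.454*1361*5.39 + 390.0 = 3720.4487 W
Denominator = eps*sigma*A_rad = 0.747*5.67e-8*14.28 = 6.0482797e-07 W/K^4
T^4 = 6.151251e+09 K^4
T = 280.0534 K = 6.9034 C

6.9034 degrees Celsius


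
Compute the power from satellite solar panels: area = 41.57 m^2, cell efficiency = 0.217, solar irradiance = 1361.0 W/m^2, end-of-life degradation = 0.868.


P = area * eta * S * degradation
P = 41.57 * 0.217 * 1361.0 * 0.868
P = 10656.5741 W

10656.5741 W


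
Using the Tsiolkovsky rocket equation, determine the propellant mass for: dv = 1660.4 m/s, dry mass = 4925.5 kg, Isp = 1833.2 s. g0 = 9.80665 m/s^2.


ve = Isp * g0 = 1833.2 * 9.80665 = 17977.550780 m/s
mass ratio = exp(dv/ve) = exp(1660.4/17977.550780) = 1.09675918
m_prop = m_dry * (mr - 1) = 4925.5 * (1.09675918 - 1)
m_prop = 476.5874 kg

476.5874 kg


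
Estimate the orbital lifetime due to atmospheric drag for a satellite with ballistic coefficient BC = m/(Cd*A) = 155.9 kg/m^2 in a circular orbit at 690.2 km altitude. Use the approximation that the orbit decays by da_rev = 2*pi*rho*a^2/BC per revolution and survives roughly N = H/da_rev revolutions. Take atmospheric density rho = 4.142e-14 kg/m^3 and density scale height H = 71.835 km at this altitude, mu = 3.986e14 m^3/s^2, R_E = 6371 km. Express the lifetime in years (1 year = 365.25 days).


a = R_E + alt = 7061.2000 km = 7.0612e+06 m
da_rev = 2*pi*rho*a^2/BC = 2*pi*4.142e-14*(7.0612e+06)^2/155.9 = 0.0832340204 m per revolution
N = H/da_rev = 71835.0000 m / 0.0832340204 m = 863048.5422 revolutions
P = 2*pi*sqrt(a^3/mu) = 5905.1236 s
lifetime = N*P = 863048.5422 * 5905.1236 = 5.0964083e+09 s = 58986.2070 days
years = 58986.2070 / 365.25 = 161.4954 years

161.4954 years


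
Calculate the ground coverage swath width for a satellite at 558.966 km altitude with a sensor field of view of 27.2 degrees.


FOV = 27.2 deg = 0.4747296 rad
swath = 2 * alt * tan(FOV/2) = 2 * 558.966 * tan(0.2373648)
swath = 2 * 558.966 * 0.2419255
swath = 270.4562 km

270.4562 km


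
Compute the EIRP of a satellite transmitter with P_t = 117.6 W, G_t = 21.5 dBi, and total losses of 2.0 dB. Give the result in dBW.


Pt = 117.6 W = 20.7041 dBW
EIRP = Pt_dBW + Gt - losses = 20.7041 + 21.5 - 2.0 = 40.2041 dBW

40.2041 dBW


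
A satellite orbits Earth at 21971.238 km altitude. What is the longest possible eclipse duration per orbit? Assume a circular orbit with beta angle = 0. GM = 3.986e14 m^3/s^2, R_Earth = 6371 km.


r = 28342.2380 km
T = 791.4276 min
Eclipse fraction = arcsin(R_E/r)/pi = arcsin(6371.0000/28342.2380)/pi
= arcsin(0.2247882)/pi = 0.07216901
Eclipse duration = 0.07216901 * 791.4276 = 57.1165 min

57.1165 minutes


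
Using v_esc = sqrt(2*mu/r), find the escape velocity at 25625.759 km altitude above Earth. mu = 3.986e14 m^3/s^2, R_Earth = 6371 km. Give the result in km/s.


r = 6371.0 + 25625.759 = 31996.7590 km = 3.1996759e+07 m
v_esc = sqrt(2*mu/r) = sqrt(2*3.986e14 / 3.1996759e+07)
v_esc = 4991.4951 m/s = 4.9915 km/s

4.9915 km/s


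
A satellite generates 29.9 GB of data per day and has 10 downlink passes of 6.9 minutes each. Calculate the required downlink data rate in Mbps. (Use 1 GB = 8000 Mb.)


total contact time = 10 * 6.9 * 60 = 4140.0000 s
data = 29.9 GB = 239200.0000 Mb
rate = 239200.0000 / 4140.0000 = 57.7778 Mbps

57.7778 Mbps


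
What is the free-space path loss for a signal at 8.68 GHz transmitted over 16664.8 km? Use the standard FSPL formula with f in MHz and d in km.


f = 8.68 GHz = 8680.0000 MHz
d = 16664.8 km
FSPL = 32.44 + 20*log10(8680.0000) + 20*log10(16664.8)
FSPL = 32.44 + 78.7704 + 84.4360
FSPL = 195.6464 dB

195.6464 dB


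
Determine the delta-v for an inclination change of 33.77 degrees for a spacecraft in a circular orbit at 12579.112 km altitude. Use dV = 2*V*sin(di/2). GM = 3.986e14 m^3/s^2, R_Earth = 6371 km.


r = 18950.1120 km = 1.8950112e+07 m
V = sqrt(mu/r) = 4586.3031 m/s
di = 33.77 deg = 0.5893977 rad
dV = 2*V*sin(di/2) = 2*4586.3031*sin(0.2946988)
dV = 2664.1990 m/s = 2.6642 km/s

2.6642 km/s


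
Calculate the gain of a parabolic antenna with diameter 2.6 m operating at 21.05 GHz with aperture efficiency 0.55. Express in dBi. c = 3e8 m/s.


lambda = c/f = 3e8 / 2.105e+10 = 0.01425178 m
G = eta*(pi*D/lambda)^2 = 0.55*(pi*2.6/0.01425178)^2
G = 180663.6673 (linear)
G = 10*log10(180663.6673) = 52.5687 dBi

52.5687 dBi


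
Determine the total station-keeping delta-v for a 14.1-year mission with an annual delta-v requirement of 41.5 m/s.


dV = rate * years = 41.5 * 14.1
dV = 585.1500 m/s

585.1500 m/s


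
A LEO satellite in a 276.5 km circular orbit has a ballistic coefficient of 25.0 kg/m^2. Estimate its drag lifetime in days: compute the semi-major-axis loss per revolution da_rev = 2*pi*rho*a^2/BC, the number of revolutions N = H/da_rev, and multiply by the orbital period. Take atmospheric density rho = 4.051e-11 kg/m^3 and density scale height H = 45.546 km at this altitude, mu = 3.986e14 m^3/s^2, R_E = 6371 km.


a = R_E + alt = 6647.5000 km = 6.6475e+06 m
da_rev = 2*pi*rho*a^2/BC = 2*pi*4.051e-11*(6.6475e+06)^2/25.0 = 449.902902 m per revolution
N = H/da_rev = 45546.0000 m / 449.902902 m = 101.2352 revolutions
P = 2*pi*sqrt(a^3/mu) = 5393.8485 s
lifetime = N*P = 101.2352 * 5393.8485 = 546047.2033 s = 6.3200 days

6.3200 days


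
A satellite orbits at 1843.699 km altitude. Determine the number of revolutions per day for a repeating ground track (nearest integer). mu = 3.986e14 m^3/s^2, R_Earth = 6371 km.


r = 8.214699e+06 m
T = 2*pi*sqrt(r^3/mu) = 7409.6672 s = 123.4945 min
revs/day = 1440 / 123.4945 = 11.6604
Rounded: 12 revolutions per day

12 revolutions per day


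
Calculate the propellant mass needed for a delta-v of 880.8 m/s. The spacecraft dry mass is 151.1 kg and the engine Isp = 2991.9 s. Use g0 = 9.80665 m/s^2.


ve = Isp * g0 = 2991.9 * 9.80665 = 29340.516135 m/s
mass ratio = exp(dv/ve) = exp(880.8/29340.516135) = 1.03047506
m_prop = m_dry * (mr - 1) = 151.1 * (1.03047506 - 1)
m_prop = 4.6048 kg

4.6048 kg


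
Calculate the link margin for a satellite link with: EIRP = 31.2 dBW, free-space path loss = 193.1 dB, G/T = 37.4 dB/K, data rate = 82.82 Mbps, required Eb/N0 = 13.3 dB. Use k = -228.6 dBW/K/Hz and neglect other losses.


C/N0 = EIRP - FSPL + G/T - k = 31.2 - 193.1 + 37.4 - (-228.6)
C/N0 = 104.1000 dB-Hz
R_b = 82.82 Mbps = 8.282e+07 bps -> 10*log10(R_b) = 79.1814 dB-Hz
Eb/N0 = C/N0 - 10*log10(R_b) = 104.1000 - 79.1814 = 24.9186 dB
Margin = Eb/N0 - Eb/N0_req = 24.9186 - 13.3 = 11.6186 dB (link closes)

11.6186 dB


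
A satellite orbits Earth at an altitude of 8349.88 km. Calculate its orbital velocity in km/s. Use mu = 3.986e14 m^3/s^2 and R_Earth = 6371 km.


r = R_E + alt = 6371.0 + 8349.88 = 14720.8800 km = 1.472088e+07 m
v = sqrt(mu/r) = sqrt(3.986e14 / 1.472088e+07) = 5203.5743 m/s = 5.2036 km/s

5.2036 km/s


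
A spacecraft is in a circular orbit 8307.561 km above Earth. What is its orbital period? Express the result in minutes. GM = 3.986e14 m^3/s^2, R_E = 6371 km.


r = 14678.5610 km = 1.4678561e+07 m
T = 2*pi*sqrt(r^3/mu) = 2*pi*sqrt(3.162645e+21 / 3.986e14)
T = 17698.4993 s = 294.9750 min

294.9750 minutes


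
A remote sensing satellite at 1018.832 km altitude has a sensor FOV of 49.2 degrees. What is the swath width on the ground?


FOV = 49.2 deg = 0.858702 rad
swath = 2 * alt * tan(FOV/2) = 2 * 1018.832 * tan(0.429351)
swath = 2 * 1018.832 * 0.4578357
swath = 932.9154 km

932.9154 km


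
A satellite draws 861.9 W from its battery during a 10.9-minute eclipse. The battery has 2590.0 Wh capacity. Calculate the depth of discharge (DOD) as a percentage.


E_used = P * t / 60 = 861.9 * 10.9 / 60 = 156.5785 Wh
DOD = E_used / E_total * 100 = 156.5785 / 2590.0 * 100
DOD = 6.0455 %

6.0455 %


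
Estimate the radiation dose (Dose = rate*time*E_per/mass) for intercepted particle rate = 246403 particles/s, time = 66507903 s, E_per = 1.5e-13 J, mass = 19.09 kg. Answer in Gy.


Total energy deposited = rate * time * E_per
  = 246403 * 66507903 * 1.5e-13 = 2.4582 J
Dose = E_total / mass = 2.4582 / 19.09
Dose = 0.128767 Gy

0.1288 Gy


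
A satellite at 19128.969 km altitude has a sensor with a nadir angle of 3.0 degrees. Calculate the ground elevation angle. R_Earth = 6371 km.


r = R_E + alt = 25499.9690 km
Law of sines in the satellite / Earth-center / ground-point triangle:
  sin(nadir)/R_E = sin(90 + el)/r  =>  cos(el) = (r/R_E)*sin(nadir)
cos(el) = (25499.9690 / 6371.0000) * sin(3.0 deg) = 0.209475
el = arccos(0.209475) = 77.9084 deg
(Earth-central angle = 90 - nadir - el = 9.0916 deg)

77.9084 degrees


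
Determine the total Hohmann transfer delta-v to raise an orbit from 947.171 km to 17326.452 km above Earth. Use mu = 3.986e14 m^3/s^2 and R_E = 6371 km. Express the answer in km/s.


r1 = 7318.1710 km = 7.318171e+06 m
r2 = 23697.4520 km = 2.3697452e+07 m
dv1 = sqrt(mu/r1)*(sqrt(2*r2/(r1+r2)) - 1) = 1742.9235 m/s
dv2 = sqrt(mu/r2)*(1 - sqrt(2*r1/(r1+r2))) = 1283.8952 m/s
total dv = |dv1| + |dv2| = 1742.9235 + 1283.8952 = 3026.8187 m/s = 3.0268 km/s

3.0268 km/s


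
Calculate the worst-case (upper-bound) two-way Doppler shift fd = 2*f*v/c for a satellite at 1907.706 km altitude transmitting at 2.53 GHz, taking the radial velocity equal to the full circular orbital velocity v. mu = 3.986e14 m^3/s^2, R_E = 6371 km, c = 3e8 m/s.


r = 8.278706e+06 m
v = sqrt(mu/r) = 6938.8487 m/s (worst-case radial velocity)
f = 2.53 GHz = 2.53e+09 Hz
fd = 2*f*v/c = 2*2.53e+09*6938.8487/3.0e+08
fd = 117035.2479 Hz

117035.2479 Hz


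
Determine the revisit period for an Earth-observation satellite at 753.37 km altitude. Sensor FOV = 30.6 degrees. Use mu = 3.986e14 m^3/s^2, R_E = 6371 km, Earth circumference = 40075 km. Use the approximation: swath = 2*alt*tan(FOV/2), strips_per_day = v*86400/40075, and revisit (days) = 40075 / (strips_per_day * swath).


swath = 2*753.37*tan(0.2670354) = 412.1974 km
v = sqrt(mu/r) = 7479.8935 m/s = 7.4799 km/s
strips/day = v*86400/40075 = 7.4799*86400/40075 = 16.1263
coverage/day = strips * swath = 16.1263 * 412.1974 = 6647.2329 km
revisit = 40075 / 6647.2329 = 6.0288 days

6.0288 days


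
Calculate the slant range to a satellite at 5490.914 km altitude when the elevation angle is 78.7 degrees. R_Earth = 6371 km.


h = 5490.914 km, el = 78.7 deg
d = -R_E*sin(el) + sqrt((R_E*sin(el))^2 + 2*R_E*h + h^2)
d = -6371.0000*sin(1.3736) + sqrt((6371.0000*0.9806147)^2 + 2*6371.0000*5490.914 + 5490.914^2)
d = 5548.5444 km

5548.5444 km


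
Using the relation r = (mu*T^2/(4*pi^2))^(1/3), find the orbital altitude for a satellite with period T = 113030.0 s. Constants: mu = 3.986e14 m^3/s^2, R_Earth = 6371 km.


T = 113030.0 s
r = (mu*T^2/(4*pi^2))^(1/3) = (3.986e14 * 113030.0^2 / (4*pi^2))^(1/3)
r = 5.0526786e+07 m = 50526.7857 km
alt = r - R_E = 50526.7857 - 6371 = 44155.7857 km

44155.7857 km


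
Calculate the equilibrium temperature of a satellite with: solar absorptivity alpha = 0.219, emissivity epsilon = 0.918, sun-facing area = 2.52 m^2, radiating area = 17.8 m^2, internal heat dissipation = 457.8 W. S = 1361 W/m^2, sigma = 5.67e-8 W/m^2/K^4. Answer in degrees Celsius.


Numerator = alpha*S*A_sun + Q_int = 0.219*1361*2.52 + 457.8 = 1208.9087 W
Denominator = eps*sigma*A_rad = 0.918*5.67e-8*17.8 = 9.2650068e-07 W/K^4
T^4 = 1.3048114e+09 K^4
T = 190.0583 K = -83.0917 C

-83.0917 degrees Celsius


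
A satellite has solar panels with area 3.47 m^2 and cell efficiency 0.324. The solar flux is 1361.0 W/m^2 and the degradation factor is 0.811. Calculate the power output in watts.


P = area * eta * S * degradation
P = 3.47 * 0.324 * 1361.0 * 0.811
P = 1240.9477 W

1240.9477 W


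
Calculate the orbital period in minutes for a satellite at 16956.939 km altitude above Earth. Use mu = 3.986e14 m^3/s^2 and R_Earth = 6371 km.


r = 23327.9390 km = 2.3327939e+07 m
T = 2*pi*sqrt(r^3/mu) = 2*pi*sqrt(1.2694895e+22 / 3.986e14)
T = 35458.9424 s = 590.9824 min

590.9824 minutes


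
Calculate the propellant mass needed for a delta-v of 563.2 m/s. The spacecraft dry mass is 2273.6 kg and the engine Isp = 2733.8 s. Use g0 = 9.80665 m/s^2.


ve = Isp * g0 = 2733.8 * 9.80665 = 26809.419770 m/s
mass ratio = exp(dv/ve) = exp(563.2/26809.419770) = 1.02122975
m_prop = m_dry * (mr - 1) = 2273.6 * (1.02122975 - 1)
m_prop = 48.2680 kg

48.2680 kg


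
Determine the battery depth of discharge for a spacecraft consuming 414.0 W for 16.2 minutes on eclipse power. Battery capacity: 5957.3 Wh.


E_used = P * t / 60 = 414.0 * 16.2 / 60 = 111.7800 Wh
DOD = E_used / E_total * 100 = 111.7800 / 5957.3 * 100
DOD = 1.8764 %

1.8764 %


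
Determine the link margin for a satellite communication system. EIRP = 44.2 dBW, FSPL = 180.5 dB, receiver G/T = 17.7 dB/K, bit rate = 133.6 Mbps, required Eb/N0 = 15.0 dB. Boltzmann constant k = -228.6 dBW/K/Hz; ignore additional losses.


C/N0 = EIRP - FSPL + G/T - k = 44.2 - 180.5 + 17.7 - (-228.6)
C/N0 = 110.0000 dB-Hz
R_b = 133.6 Mbps = 1.336e+08 bps -> 10*log10(R_b) = 81.2581 dB-Hz
Eb/N0 = C/N0 - 10*log10(R_b) = 110.0000 - 81.2581 = 28.7419 dB
Margin = Eb/N0 - Eb/N0_req = 28.7419 - 15.0 = 13.7419 dB (link closes)

13.7419 dB


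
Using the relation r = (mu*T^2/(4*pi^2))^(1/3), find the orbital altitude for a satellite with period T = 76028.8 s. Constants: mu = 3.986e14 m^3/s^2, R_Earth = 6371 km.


T = 76028.8 s
r = (mu*T^2/(4*pi^2))^(1/3) = (3.986e14 * 76028.8^2 / (4*pi^2))^(1/3)
r = 3.8789241e+07 m = 38789.2405 km
alt = r - R_E = 38789.2405 - 6371 = 32418.2405 km

32418.2405 km


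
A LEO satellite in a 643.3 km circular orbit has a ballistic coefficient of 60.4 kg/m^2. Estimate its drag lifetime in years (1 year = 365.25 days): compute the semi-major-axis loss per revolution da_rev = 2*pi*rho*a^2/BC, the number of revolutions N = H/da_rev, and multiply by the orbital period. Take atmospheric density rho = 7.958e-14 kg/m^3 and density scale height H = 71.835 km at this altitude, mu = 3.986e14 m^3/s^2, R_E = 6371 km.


a = R_E + alt = 7014.3000 km = 7.0143e+06 m
da_rev = 2*pi*rho*a^2/BC = 2*pi*7.958e-14*(7.0143e+06)^2/60.4 = 0.407301058 m per revolution
N = H/da_rev = 71835.0000 m / 0.407301058 m = 176368.3120 revolutions
P = 2*pi*sqrt(a^3/mu) = 5846.3892 s
lifetime = N*P = 176368.3120 * 5846.3892 = 1.0311178e+09 s = 11934.2338 days
years = 11934.2338 / 365.25 = 32.6742 years

32.6742 years


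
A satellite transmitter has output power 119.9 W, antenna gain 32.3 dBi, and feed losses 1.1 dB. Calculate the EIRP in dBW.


Pt = 119.9 W = 20.7882 dBW
EIRP = Pt_dBW + Gt - losses = 20.7882 + 32.3 - 1.1 = 51.9882 dBW

51.9882 dBW


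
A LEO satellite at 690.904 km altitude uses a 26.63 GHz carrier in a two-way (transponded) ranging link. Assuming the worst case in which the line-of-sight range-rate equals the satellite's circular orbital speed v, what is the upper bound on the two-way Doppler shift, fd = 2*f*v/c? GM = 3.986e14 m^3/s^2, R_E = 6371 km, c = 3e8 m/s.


r = 7.061904e+06 m
v = sqrt(mu/r) = 7512.9023 m/s (worst-case radial velocity)
f = 26.63 GHz = 2.663e+10 Hz
fd = 2*f*v/c = 2*2.663e+10*7512.9023/3.0e+08
fd = 1.3337906e+06 Hz

1.3338e+06 Hz


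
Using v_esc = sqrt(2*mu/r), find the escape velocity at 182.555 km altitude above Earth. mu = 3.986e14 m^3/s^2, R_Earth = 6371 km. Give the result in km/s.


r = 6371.0 + 182.555 = 6553.5550 km = 6.553555e+06 m
v_esc = sqrt(2*mu/r) = sqrt(2*3.986e14 / 6.553555e+06)
v_esc = 11029.2294 m/s = 11.0292 km/s

11.0292 km/s


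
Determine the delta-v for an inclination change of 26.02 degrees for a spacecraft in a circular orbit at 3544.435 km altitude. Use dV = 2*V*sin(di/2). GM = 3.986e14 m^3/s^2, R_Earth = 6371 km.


r = 9915.4350 km = 9.915435e+06 m
V = sqrt(mu/r) = 6340.3431 m/s
di = 26.02 deg = 0.4541347 rad
dV = 2*V*sin(di/2) = 2*6340.3431*sin(0.2270673)
dV = 2854.6902 m/s = 2.8547 km/s

2.8547 km/s


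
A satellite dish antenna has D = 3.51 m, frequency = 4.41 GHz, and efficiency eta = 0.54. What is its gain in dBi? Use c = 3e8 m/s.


lambda = c/f = 3e8 / 4.41e+09 = 0.06802721 m
G = eta*(pi*D/lambda)^2 = 0.54*(pi*3.51/0.06802721)^2
G = 14188.6935 (linear)
G = 10*log10(14188.6935) = 41.5194 dBi

41.5194 dBi


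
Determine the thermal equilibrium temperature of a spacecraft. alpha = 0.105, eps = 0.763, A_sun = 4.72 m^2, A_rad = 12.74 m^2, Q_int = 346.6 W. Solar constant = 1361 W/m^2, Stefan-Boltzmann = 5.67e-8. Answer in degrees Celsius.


Numerator = alpha*S*A_sun + Q_int = 0.105*1361*4.72 + 346.6 = 1021.1116 W
Denominator = eps*sigma*A_rad = 0.763*5.67e-8*12.74 = 5.5115915e-07 W/K^4
T^4 = 1.852662e+09 K^4
T = 207.4670 K = -65.6830 C

-65.6830 degrees Celsius


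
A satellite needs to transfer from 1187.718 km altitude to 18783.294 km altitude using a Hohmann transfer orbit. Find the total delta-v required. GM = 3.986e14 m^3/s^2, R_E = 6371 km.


r1 = 7558.7180 km = 7.558718e+06 m
r2 = 25154.2940 km = 2.5154294e+07 m
dv1 = sqrt(mu/r1)*(sqrt(2*r2/(r1+r2)) - 1) = 1743.6442 m/s
dv2 = sqrt(mu/r2)*(1 - sqrt(2*r1/(r1+r2))) = 1274.6440 m/s
total dv = |dv1| + |dv2| = 1743.6442 + 1274.6440 = 3018.2882 m/s = 3.0183 km/s

3.0183 km/s


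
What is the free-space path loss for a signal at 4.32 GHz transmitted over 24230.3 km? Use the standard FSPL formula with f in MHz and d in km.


f = 4.32 GHz = 4320.0000 MHz
d = 24230.3 km
FSPL = 32.44 + 20*log10(4320.0000) + 20*log10(24230.3)
FSPL = 32.44 + 72.7097 + 87.6872
FSPL = 192.8369 dB

192.8369 dB


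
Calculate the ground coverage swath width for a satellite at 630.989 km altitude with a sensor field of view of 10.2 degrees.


FOV = 10.2 deg = 0.1780236 rad
swath = 2 * alt * tan(FOV/2) = 2 * 630.989 * tan(0.08901179)
swath = 2 * 630.989 * 0.08924762
swath = 112.6285 km

112.6285 km


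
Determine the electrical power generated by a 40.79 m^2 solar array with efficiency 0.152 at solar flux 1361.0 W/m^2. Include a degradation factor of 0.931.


P = area * eta * S * degradation
P = 40.79 * 0.152 * 1361.0 * 0.931
P = 7856.0656 W

7856.0656 W


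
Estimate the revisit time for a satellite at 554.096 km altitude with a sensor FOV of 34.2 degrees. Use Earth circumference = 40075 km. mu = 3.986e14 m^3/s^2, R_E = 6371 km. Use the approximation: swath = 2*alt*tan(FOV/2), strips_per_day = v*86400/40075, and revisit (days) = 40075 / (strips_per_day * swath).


swath = 2*554.096*tan(0.2984513) = 340.9244 km
v = sqrt(mu/r) = 7586.7496 m/s = 7.5867 km/s
strips/day = v*86400/40075 = 7.5867*86400/40075 = 16.3567
coverage/day = strips * swath = 16.3567 * 340.9244 = 5576.4012 km
revisit = 40075 / 5576.4012 = 7.1865 days

7.1865 days


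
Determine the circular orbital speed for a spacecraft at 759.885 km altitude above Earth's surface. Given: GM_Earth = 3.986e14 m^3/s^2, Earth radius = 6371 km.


r = R_E + alt = 6371.0 + 759.885 = 7130.8850 km = 7.130885e+06 m
v = sqrt(mu/r) = sqrt(3.986e14 / 7.130885e+06) = 7476.4758 m/s = 7.4765 km/s

7.4765 km/s


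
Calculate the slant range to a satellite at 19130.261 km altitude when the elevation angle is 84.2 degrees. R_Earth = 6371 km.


h = 19130.261 km, el = 84.2 deg
d = -R_E*sin(el) + sqrt((R_E*sin(el))^2 + 2*R_E*h + h^2)
d = -6371.0000*sin(1.4696) + sqrt((6371.0000*0.9948807)^2 + 2*6371.0000*19130.261 + 19130.261^2)
d = 19154.7473 km

19154.7473 km


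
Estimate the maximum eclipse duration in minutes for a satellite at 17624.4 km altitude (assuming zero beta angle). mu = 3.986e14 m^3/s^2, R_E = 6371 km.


r = 23995.4000 km
T = 616.5268 min
Eclipse fraction = arcsin(R_E/r)/pi = arcsin(6371.0000/23995.4000)/pi
= arcsin(0.2655092)/pi = 0.08554007
Eclipse duration = 0.08554007 * 616.5268 = 52.7377 min

52.7377 minutes


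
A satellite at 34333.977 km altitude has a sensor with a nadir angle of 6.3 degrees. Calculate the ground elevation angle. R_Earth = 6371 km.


r = R_E + alt = 40704.9770 km
Law of sines in the satellite / Earth-center / ground-point triangle:
  sin(nadir)/R_E = sin(90 + el)/r  =>  cos(el) = (r/R_E)*sin(nadir)
cos(el) = (40704.9770 / 6371.0000) * sin(6.3 deg) = 0.7011038
el = arccos(0.7011038) = 45.4844 deg
(Earth-central angle = 90 - nadir - el = 38.2156 deg)

45.4844 degrees


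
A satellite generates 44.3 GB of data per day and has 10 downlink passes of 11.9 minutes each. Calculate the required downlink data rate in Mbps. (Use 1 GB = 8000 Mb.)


total contact time = 10 * 11.9 * 60 = 7140.0000 s
data = 44.3 GB = 354400.0000 Mb
rate = 354400.0000 / 7140.0000 = 49.6359 Mbps

49.6359 Mbps


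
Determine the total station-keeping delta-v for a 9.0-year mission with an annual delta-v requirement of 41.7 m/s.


dV = rate * years = 41.7 * 9.0
dV = 375.3000 m/s

375.3000 m/s


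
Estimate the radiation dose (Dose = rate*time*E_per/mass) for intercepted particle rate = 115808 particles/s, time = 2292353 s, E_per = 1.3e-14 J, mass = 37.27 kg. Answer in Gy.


Total energy deposited = rate * time * E_per
  = 115808 * 2292353 * 1.3e-14 = 0.003451147 J
Dose = E_total / mass = 0.003451147 / 37.27
Dose = 9.2598514e-05 Gy

9.2599e-05 Gy


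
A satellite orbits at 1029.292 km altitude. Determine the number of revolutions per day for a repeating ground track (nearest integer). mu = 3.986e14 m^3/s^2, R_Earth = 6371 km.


r = 7.400292e+06 m
T = 2*pi*sqrt(r^3/mu) = 6335.5527 s = 105.5925 min
revs/day = 1440 / 105.5925 = 13.6373
Rounded: 14 revolutions per day

14 revolutions per day


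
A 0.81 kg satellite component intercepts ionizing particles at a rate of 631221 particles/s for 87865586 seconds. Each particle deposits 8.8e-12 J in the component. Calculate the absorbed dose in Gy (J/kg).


Total energy deposited = rate * time * E_per
  = 631221 * 87865586 * 8.8e-12 = 488.0709 J
Dose = E_total / mass = 488.0709 / 0.81
Dose = 602.5567 Gy

602.5567 Gy


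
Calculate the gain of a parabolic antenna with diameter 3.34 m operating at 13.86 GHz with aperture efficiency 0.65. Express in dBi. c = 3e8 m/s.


lambda = c/f = 3e8 / 1.386e+10 = 0.02164502 m
G = eta*(pi*D/lambda)^2 = 0.65*(pi*3.34/0.02164502)^2
G = 152753.0839 (linear)
G = 10*log10(152753.0839) = 51.8399 dBi

51.8399 dBi


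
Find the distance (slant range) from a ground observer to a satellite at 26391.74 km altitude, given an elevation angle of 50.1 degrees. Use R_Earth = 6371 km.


h = 26391.74 km, el = 50.1 deg
d = -R_E*sin(el) + sqrt((R_E*sin(el))^2 + 2*R_E*h + h^2)
d = -6371.0000*sin(0.87441) + sqrt((6371.0000*0.7671652)^2 + 2*6371.0000*26391.74 + 26391.74^2)
d = 27619.2549 km

27619.2549 km


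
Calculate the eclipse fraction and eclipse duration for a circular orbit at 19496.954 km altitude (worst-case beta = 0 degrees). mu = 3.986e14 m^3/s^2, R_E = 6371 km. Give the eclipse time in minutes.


r = 25867.9540 km
T = 690.0858 min
Eclipse fraction = arcsin(R_E/r)/pi = arcsin(6371.0000/25867.9540)/pi
= arcsin(0.2462893)/pi = 0.07921133
Eclipse duration = 0.07921133 * 690.0858 = 54.6626 min

54.6626 minutes


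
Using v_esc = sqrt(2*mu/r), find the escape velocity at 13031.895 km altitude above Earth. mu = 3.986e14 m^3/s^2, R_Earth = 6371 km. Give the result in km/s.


r = 6371.0 + 13031.895 = 19402.8950 km = 1.9402895e+07 m
v_esc = sqrt(2*mu/r) = sqrt(2*3.986e14 / 1.9402895e+07)
v_esc = 6409.8871 m/s = 6.4099 km/s

6.4099 km/s


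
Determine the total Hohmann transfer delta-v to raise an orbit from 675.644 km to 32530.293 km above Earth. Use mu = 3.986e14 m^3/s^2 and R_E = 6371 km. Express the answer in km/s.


r1 = 7046.6440 km = 7.046644e+06 m
r2 = 38901.2930 km = 3.8901293e+07 m
dv1 = sqrt(mu/r1)*(sqrt(2*r2/(r1+r2)) - 1) = 2265.7847 m/s
dv2 = sqrt(mu/r2)*(1 - sqrt(2*r1/(r1+r2))) = 1428.2069 m/s
total dv = |dv1| + |dv2| = 2265.7847 + 1428.2069 = 3693.9916 m/s = 3.6940 km/s

3.6940 km/s


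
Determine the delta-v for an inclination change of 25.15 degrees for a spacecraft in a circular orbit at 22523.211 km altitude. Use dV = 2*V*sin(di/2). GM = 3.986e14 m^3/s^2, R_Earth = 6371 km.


r = 28894.2110 km = 2.8894211e+07 m
V = sqrt(mu/r) = 3714.1824 m/s
di = 25.15 deg = 0.4389503 rad
dV = 2*V*sin(di/2) = 2*3714.1824*sin(0.2194752)
dV = 1617.2842 m/s = 1.6173 km/s

1.6173 km/s


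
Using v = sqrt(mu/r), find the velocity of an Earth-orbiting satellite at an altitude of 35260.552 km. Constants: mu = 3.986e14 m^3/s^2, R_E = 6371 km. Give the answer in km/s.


r = R_E + alt = 6371.0 + 35260.552 = 41631.5520 km = 4.1631552e+07 m
v = sqrt(mu/r) = sqrt(3.986e14 / 4.1631552e+07) = 3094.2639 m/s = 3.0943 km/s

3.0943 km/s


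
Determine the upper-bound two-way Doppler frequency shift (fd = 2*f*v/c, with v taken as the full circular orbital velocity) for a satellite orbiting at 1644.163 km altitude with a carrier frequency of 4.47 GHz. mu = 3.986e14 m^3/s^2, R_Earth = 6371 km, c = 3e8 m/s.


r = 8.015163e+06 m
v = sqrt(mu/r) = 7052.0027 m/s (worst-case radial velocity)
f = 4.47 GHz = 4.47e+09 Hz
fd = 2*f*v/c = 2*4.47e+09*7052.0027/3.0e+08
fd = 210149.6794 Hz

210149.6794 Hz
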